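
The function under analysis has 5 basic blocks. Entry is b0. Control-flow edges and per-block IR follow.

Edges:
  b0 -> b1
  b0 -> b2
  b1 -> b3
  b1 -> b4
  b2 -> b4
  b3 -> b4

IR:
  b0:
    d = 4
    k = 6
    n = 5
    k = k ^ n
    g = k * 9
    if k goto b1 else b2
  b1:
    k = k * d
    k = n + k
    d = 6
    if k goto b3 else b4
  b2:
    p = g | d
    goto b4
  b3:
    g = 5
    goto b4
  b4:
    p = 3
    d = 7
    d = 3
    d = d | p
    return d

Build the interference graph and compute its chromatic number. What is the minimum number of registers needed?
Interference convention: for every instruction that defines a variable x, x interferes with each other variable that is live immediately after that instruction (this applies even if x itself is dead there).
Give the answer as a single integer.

Answer: 4

Derivation:
Per-block:
  b0: def={d,g,k,n} ue=∅
  b1: def={d,k} ue={d,k,n}
  b2: def={p} ue={d,g}
  b3: def={g} ue=∅
  b4: def={d,p} ue=∅

Liveness:
  b0: in=∅ out={d,g,k,n}
  b1: in={d,k,n} out=∅
  b2: in={d,g} out=∅
  b3: in=∅ out=∅
  b4: in=∅ out=∅

Interfere edges:
  d: {g,k,n,p}
  g: {d,k,n}
  k: {d,g,n}
  n: {d,g,k}
  p: {d}

Registers:
  lower bound: {d,g,k,n} mutually conflict ⇒ χ ≥ 4
  4-colouring: r0={d}  r1={g,p}  r2={k}  r3={n}
  χ = 4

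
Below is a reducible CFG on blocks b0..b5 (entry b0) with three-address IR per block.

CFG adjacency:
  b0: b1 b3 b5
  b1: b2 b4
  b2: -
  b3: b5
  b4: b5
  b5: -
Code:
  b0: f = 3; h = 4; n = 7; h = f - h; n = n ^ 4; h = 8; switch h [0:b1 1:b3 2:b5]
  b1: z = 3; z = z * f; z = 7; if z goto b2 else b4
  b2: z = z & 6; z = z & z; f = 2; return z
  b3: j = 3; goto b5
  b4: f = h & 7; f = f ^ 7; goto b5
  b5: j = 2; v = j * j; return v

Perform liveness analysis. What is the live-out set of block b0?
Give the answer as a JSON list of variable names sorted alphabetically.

Answer: ["f", "h"]

Derivation:
Per-block:
  b0: def={f,h,n} ue=∅
  b1: def={z} ue={f}
  b2: def={f,z} ue={z}
  b3: def={j} ue=∅
  b4: def={f} ue={h}
  b5: def={j,v} ue=∅

Liveness:
  b0: in=∅ out={f,h}
  b1: in={f,h} out={h,z}
  b2: in={z} out=∅
  b3: in=∅ out=∅
  b4: in={h} out=∅
  b5: in=∅ out=∅

live-out(b0) = ["f", "h"]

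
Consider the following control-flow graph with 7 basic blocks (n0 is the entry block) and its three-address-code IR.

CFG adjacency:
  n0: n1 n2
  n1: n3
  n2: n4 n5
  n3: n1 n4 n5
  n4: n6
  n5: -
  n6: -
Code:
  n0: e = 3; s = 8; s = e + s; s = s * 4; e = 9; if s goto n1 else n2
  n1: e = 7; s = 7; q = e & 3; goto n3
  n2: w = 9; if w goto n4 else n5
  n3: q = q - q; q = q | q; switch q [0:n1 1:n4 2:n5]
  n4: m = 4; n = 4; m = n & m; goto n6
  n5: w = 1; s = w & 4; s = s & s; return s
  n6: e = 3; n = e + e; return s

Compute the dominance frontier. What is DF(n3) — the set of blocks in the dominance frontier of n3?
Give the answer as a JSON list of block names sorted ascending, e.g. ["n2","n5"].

idom tree: n1←n0 n2←n0 n3←n1 n4←n0 n5←n0 n6←n4
Join-block Dom:
  n1: preds {n0,n3}: {n0} ∩ {n0,n1,n3} = {n0}; idom=n0
  n4: preds {n2,n3}: {n0,n2} ∩ {n0,n1,n3} = {n0}; idom=n0
  n5: preds {n2,n3}: {n0,n2} ∩ {n0,n1,n3} = {n0}; idom=n0

DF walk-up:
  join n1 pred n0: · stop@n0
  join n1 pred n3: n3→n1 stop@n0
  join n4 pred n2: n2 stop@n0
  join n4 pred n3: n3→n1 stop@n0
  join n5 pred n2: n2 stop@n0
  join n5 pred n3: n3→n1 stop@n0
  n0 → ∅
  n1 → {n1,n4,n5}
  n2 → {n4,n5}
  n3 → {n1,n4,n5}
  n4 → ∅
  n5 → ∅
  n6 → ∅

DF(n3) = ["n1", "n4", "n5"]

Answer: ["n1", "n4", "n5"]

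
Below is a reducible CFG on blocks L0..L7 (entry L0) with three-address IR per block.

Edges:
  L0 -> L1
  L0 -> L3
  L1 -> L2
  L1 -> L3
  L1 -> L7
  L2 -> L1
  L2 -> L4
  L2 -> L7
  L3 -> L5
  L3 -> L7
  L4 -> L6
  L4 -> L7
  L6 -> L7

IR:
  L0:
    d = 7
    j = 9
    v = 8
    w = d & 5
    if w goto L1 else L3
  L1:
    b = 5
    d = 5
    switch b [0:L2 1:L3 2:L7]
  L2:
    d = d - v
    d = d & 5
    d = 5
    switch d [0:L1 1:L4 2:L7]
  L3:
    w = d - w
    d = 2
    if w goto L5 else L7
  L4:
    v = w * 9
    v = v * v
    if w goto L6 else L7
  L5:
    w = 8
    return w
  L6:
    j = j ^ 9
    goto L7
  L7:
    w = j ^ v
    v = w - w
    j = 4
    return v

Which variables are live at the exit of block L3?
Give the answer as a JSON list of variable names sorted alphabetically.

Answer: ["j", "v"]

Derivation:
Per-block:
  L0: {d,j,v,w} / ∅
  L1: {b,d} / ∅
  L2: {d} / {d,v}
  L3: {d,w} / {d,w}
  L4: {v} / {w}
  L5: {w} / ∅
  L6: {j} / {j}
  L7: {j,v,w} / {j,v}

Liveness:
  L0 li=∅ lo={d,j,v,w}
  L1 li={j,v,w} lo={d,j,v,w}
  L2 li={d,j,v,w} lo={j,v,w}
  L3 li={d,j,v,w} lo={j,v}
  L4 li={j,w} lo={j,v}
  L5 li=∅ lo=∅
  L6 li={j,v} lo={j,v}
  L7 li={j,v} lo=∅

live-out(L3) = ["j", "v"]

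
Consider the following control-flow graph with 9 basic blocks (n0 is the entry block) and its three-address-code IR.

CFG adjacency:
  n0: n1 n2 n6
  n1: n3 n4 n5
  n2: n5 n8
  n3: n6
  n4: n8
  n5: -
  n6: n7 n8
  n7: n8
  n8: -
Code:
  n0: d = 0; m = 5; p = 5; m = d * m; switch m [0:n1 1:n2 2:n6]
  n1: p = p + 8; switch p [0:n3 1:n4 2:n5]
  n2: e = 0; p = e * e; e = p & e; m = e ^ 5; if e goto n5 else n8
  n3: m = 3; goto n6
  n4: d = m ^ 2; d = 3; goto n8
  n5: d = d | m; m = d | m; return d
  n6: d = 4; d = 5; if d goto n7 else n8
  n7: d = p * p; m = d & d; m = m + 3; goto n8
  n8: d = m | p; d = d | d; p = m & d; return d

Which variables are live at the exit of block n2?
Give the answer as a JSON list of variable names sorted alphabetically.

def/use:
  n0 def {d,m,p} use ∅
  n1 def {p} use {p}
  n2 def {e,m,p} use ∅
  n3 def {m} use ∅
  n4 def {d} use {m}
  n5 def {d,m} use {d,m}
  n6 def {d} use ∅
  n7 def {d,m} use {p}
  n8 def {d,p} use {m,p}

Live sets:
  n0: in=∅ out={d,m,p}
  n1: in={d,m,p} out={d,m,p}
  n2: in={d} out={d,m,p}
  n3: in={p} out={m,p}
  n4: in={m,p} out={m,p}
  n5: in={d,m} out=∅
  n6: in={m,p} out={m,p}
  n7: in={p} out={m,p}
  n8: in={m,p} out=∅

live-out(n2) = ["d", "m", "p"]

Answer: ["d", "m", "p"]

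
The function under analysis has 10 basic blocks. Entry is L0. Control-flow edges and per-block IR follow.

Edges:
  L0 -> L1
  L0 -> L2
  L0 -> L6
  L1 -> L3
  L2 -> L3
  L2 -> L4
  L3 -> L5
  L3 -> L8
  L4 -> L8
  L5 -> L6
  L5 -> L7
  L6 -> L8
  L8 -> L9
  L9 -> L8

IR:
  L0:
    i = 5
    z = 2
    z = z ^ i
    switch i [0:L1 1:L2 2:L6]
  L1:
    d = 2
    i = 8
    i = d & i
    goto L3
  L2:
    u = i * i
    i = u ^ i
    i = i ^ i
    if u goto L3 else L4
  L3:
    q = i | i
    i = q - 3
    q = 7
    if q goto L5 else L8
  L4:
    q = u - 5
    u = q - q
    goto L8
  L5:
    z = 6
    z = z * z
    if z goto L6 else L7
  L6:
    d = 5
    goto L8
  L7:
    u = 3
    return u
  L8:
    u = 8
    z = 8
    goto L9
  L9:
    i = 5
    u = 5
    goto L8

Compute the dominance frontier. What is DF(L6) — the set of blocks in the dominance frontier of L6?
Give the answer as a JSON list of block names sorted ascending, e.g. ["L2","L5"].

Answer: ["L8"]

Working:
idom tree: L1←L0 L2←L0 L3←L0 L4←L2 L5←L3 L6←L0 L7←L5 L8←L0 L9←L8
Join-block Dom:
  L3: preds {L1,L2}: {L0,L1} ∩ {L0,L2} = {L0}; idom=L0
  L6: preds {L0,L5}: {L0} ∩ {L0,L3,L5} = {L0}; idom=L0
  L8: preds {L3,L4,L6,L9}: {L0,L3} ∩ {L0,L2,L4} ∩ {L0,L6} ∩ {L0,L8,L9} = {L0}; idom=L0

DF walk-up:
  L3←L1: walk L1 to L0
  L3←L2: walk L2 to L0
  L6←L0: walk · to L0
  L6←L5: walk L5→L3 to L0
  L8←L3: walk L3 to L0
  L8←L4: walk L4→L2 to L0
  L8←L6: walk L6 to L0
  L8←L9: walk L9→L8 to L0
  L0 → ∅
  L1 → {L3}
  L2 → {L3,L8}
  L3 → {L6,L8}
  L4 → {L8}
  L5 → {L6}
  L6 → {L8}
  L7 → ∅
  L8 → {L8}
  L9 → {L8}

DF(L6) = ["L8"]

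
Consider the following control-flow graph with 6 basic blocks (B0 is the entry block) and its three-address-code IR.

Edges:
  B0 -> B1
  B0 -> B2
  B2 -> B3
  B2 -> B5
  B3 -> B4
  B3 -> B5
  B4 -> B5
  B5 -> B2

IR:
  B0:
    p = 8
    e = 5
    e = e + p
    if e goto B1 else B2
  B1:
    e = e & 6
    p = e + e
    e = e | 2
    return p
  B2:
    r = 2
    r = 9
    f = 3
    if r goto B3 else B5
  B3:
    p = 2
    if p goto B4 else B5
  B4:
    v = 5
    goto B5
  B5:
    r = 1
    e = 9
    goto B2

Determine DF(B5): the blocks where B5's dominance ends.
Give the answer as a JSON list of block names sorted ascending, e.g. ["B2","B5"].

idom tree: B1←B0 B2←B0 B3←B2 B4←B3 B5←B2
Dom∩ at merges:
  B2: preds {B0,B5}: {B0} ∩ {B0,B2,B5} = {B0}; idom=B0
  B5: preds {B2,B3,B4}: {B0,B2} ∩ {B0,B2,B3} ∩ {B0,B2,B3,B4} = {B0,B2}; idom=B2

Frontier:
  B2←B0: walk · to B0
  B2←B5: walk B5→B2 to B0
  B5←B2: walk · to B2
  B5←B3: walk B3 to B2
  B5←B4: walk B4→B3 to B2
  DF(B0)=∅
  DF(B1)=∅
  DF(B2)={B2}
  DF(B3)={B5}
  DF(B4)={B5}
  DF(B5)={B2}

DF(B5) = ["B2"]

Answer: ["B2"]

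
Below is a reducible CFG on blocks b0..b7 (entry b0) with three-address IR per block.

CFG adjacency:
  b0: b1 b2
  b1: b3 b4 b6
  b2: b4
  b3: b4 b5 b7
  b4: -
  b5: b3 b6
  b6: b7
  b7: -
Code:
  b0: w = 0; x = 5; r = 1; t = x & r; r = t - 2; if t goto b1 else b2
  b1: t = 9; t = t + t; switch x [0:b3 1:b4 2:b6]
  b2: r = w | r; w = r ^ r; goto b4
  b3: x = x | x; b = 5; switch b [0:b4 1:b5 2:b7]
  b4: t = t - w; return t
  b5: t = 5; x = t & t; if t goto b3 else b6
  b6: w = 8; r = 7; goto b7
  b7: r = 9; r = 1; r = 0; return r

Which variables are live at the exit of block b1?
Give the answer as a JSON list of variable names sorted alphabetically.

Answer: ["t", "w", "x"]

Working:
Block summaries:
  b0: {r,t,w,x} / ∅
  b1: {t} / {x}
  b2: {r,w} / {r,w}
  b3: {b,x} / {x}
  b4: {t} / {t,w}
  b5: {t,x} / ∅
  b6: {r,w} / ∅
  b7: {r} / ∅

Liveness:
  b0: in=∅ out={r,t,w,x}
  b1: in={w,x} out={t,w,x}
  b2: in={r,t,w} out={t,w}
  b3: in={t,w,x} out={t,w}
  b4: in={t,w} out=∅
  b5: in={w} out={t,w,x}
  b6: in=∅ out=∅
  b7: in=∅ out=∅

live-out(b1) = ["t", "w", "x"]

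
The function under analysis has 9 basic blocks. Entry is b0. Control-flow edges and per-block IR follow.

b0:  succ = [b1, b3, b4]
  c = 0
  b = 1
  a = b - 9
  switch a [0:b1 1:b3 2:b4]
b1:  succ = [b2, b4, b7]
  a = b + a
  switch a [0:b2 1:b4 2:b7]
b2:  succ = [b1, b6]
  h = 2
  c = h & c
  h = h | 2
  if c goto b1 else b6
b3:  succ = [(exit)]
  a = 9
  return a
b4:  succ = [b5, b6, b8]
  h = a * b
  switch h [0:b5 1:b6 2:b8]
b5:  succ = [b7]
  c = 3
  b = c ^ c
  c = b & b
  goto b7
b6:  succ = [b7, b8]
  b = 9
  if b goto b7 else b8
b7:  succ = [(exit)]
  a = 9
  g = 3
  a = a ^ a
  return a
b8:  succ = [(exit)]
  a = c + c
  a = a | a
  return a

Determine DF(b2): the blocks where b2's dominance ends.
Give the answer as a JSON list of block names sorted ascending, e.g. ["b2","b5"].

Answer: ["b1", "b6"]

Working:
idom tree: b1←b0 b2←b1 b3←b0 b4←b0 b5←b4 b6←b0 b7←b0 b8←b0
Join-block Dom:
  b1: preds {b0,b2}: {b0} ∩ {b0,b1,b2} = {b0}; idom=b0
  b4: preds {b0,b1}: {b0} ∩ {b0,b1} = {b0}; idom=b0
  b6: preds {b2,b4}: {b0,b1,b2} ∩ {b0,b4} = {b0}; idom=b0
  b7: preds {b1,b5,b6}: {b0,b1} ∩ {b0,b4,b5} ∩ {b0,b6} = {b0}; idom=b0
  b8: preds {b4,b6}: {b0,b4} ∩ {b0,b6} = {b0}; idom=b0

DF derivation:
  join b1 pred b0: · stop@b0
  join b1 pred b2: b2→b1 stop@b0
  join b4 pred b0: · stop@b0
  join b4 pred b1: b1 stop@b0
  join b6 pred b2: b2→b1 stop@b0
  join b6 pred b4: b4 stop@b0
  join b7 pred b1: b1 stop@b0
  join b7 pred b5: b5→b4 stop@b0
  join b7 pred b6: b6 stop@b0
  join b8 pred b4: b4 stop@b0
  join b8 pred b6: b6 stop@b0
  b0: DF=∅
  b1: DF={b1,b4,b6,b7}
  b2: DF={b1,b6}
  b3: DF=∅
  b4: DF={b6,b7,b8}
  b5: DF={b7}
  b6: DF={b7,b8}
  b7: DF=∅
  b8: DF=∅

DF(b2) = ["b1", "b6"]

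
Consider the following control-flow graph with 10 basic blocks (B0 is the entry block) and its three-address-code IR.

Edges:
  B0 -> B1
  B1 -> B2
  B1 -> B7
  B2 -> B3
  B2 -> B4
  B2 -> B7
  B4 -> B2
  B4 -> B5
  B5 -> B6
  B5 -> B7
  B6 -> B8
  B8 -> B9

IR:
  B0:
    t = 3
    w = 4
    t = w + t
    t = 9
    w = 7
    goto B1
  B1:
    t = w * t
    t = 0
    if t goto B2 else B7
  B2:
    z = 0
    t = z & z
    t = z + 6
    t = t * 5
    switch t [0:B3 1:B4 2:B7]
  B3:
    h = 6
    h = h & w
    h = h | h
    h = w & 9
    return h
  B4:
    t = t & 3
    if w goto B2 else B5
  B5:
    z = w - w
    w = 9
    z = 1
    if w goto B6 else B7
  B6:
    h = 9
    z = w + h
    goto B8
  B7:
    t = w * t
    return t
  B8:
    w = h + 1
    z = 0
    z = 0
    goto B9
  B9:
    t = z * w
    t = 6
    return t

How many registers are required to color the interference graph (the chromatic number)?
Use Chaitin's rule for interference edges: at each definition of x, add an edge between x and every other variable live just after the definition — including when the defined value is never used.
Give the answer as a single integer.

Answer: 3

Derivation:
def/use:
  B0: {t,w} / ∅
  B1: {t} / {t,w}
  B2: {t,z} / ∅
  B3: {h} / {w}
  B4: {t} / {t,w}
  B5: {w,z} / {w}
  B6: {h,z} / {w}
  B7: {t} / {t,w}
  B8: {w,z} / {h}
  B9: {t} / {w,z}

Backward fixpoint:
  B0 li=∅ lo={t,w}
  B1 li={t,w} lo={t,w}
  B2 li={w} lo={t,w}
  B3 li={w} lo=∅
  B4 li={t,w} lo={t,w}
  B5 li={t,w} lo={t,w}
  B6 li={w} lo={h}
  B7 li={t,w} lo=∅
  B8 li={h} lo={w,z}
  B9 li={w,z} lo=∅

Interference:
  h: {w,z}
  t: {w,z}
  w: {h,t,z}
  z: {h,t,w}

Chromatic number:
  lower bound: {h,w,z} mutually conflict ⇒ χ ≥ 3
  assign h→c2 t→c2 w→c0 z→c1 — no edge inside a register ⇒ χ ≤ 3
  χ = 3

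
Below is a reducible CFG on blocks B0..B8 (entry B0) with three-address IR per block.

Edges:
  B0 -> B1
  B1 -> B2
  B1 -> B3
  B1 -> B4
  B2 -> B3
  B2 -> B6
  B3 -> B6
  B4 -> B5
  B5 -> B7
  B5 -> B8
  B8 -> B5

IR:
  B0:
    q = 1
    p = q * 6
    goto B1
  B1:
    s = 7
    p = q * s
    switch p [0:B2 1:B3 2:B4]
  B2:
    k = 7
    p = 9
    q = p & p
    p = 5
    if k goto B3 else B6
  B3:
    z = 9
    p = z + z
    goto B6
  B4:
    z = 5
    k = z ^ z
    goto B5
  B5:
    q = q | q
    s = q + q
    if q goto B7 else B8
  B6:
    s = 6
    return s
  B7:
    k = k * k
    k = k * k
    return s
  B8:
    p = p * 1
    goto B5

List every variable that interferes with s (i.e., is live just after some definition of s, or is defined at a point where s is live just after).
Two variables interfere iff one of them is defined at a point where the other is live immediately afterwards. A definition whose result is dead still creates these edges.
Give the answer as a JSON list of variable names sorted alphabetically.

Per-block:
  B0: {p,q} / ∅
  B1: {p,s} / {q}
  B2: {k,p,q} / ∅
  B3: {p,z} / ∅
  B4: {k,z} / ∅
  B5: {q,s} / {q}
  B6: {s} / ∅
  B7: {k} / {k,s}
  B8: {p} / {p}

Live sets:
  B0: in=∅ out={q}
  B1: in={q} out={p,q}
  B2: in=∅ out=∅
  B3: in=∅ out=∅
  B4: in={p,q} out={k,p,q}
  B5: in={k,p,q} out={k,p,q,s}
  B6: in=∅ out=∅
  B7: in={k,s} out=∅
  B8: in={k,p,q} out={k,p,q}

Conflict graph:
  k↔{p,q,s}
  p↔{k,q,s,z}
  q↔{k,p,s,z}
  s↔{k,p,q}
  z↔{p,q}

N(s) = ["k", "p", "q"]

Answer: ["k", "p", "q"]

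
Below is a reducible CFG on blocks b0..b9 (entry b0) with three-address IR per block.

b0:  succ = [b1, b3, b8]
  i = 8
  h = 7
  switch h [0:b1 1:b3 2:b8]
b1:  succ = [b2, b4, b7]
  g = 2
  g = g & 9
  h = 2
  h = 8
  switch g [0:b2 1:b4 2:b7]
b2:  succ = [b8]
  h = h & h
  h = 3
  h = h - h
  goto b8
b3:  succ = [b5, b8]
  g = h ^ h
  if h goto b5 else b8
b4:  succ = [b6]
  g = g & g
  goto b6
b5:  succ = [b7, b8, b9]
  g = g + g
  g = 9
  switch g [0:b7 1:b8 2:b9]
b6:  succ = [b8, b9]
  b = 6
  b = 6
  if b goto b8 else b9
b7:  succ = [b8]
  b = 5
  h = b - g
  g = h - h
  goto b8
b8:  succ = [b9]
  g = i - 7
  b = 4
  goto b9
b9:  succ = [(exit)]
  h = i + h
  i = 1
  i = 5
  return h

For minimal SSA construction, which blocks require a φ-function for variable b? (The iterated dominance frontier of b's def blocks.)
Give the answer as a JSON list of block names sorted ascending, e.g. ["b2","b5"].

Answer: ["b8", "b9"]

Analysis:
idom tree: b1←b0 b2←b1 b3←b0 b4←b1 b5←b3 b6←b4 b7←b0 b8←b0 b9←b0
Dom∩ at merges:
  b7: preds {b1,b5}: {b0,b1} ∩ {b0,b3,b5} = {b0}; idom=b0
  b8: preds {b0,b2,b3,b5,b6,b7}: {b0} ∩ {b0,b1,b2} ∩ {b0,b3} ∩ {b0,b3,b5} ∩ {b0,b1,b4,b6} ∩ {b0,b7} = {b0}; idom=b0
  b9: preds {b5,b6,b8}: {b0,b3,b5} ∩ {b0,b1,b4,b6} ∩ {b0,b8} = {b0}; idom=b0

DF derivation:
  join b7 pred b1: b1 stop@b0
  join b7 pred b5: b5→b3 stop@b0
  join b8 pred b0: · stop@b0
  join b8 pred b2: b2→b1 stop@b0
  join b8 pred b3: b3 stop@b0
  join b8 pred b5: b5→b3 stop@b0
  join b8 pred b6: b6→b4→b1 stop@b0
  join b8 pred b7: b7 stop@b0
  join b9 pred b5: b5→b3 stop@b0
  join b9 pred b6: b6→b4→b1 stop@b0
  join b9 pred b8: b8 stop@b0
  b0: DF=∅
  b1: DF={b7,b8,b9}
  b2: DF={b8}
  b3: DF={b7,b8,b9}
  b4: DF={b8,b9}
  b5: DF={b7,b8,b9}
  b6: DF={b8,b9}
  b7: DF={b8}
  b8: DF={b9}
  b9: DF=∅

φ for b: defs {b6,b7,b8}
  DF⁺ = {b8,b9}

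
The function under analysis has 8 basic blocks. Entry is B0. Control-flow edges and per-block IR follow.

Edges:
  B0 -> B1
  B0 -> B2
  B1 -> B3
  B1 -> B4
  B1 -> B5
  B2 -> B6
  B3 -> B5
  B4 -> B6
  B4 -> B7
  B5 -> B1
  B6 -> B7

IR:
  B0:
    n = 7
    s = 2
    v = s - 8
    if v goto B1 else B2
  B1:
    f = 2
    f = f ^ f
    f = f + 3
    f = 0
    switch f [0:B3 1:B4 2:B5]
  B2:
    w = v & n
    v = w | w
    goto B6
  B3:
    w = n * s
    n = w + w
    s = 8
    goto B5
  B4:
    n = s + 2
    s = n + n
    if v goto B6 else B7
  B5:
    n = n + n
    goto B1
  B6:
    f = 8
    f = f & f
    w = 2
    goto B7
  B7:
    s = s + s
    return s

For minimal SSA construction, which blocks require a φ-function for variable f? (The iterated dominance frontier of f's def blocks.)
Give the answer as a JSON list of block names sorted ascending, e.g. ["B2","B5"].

idom tree: B1←B0 B2←B0 B3←B1 B4←B1 B5←B1 B6←B0 B7←B0
Join-block Dom:
  B1: preds {B0,B5}: {B0} ∩ {B0,B1,B5} = {B0}; idom=B0
  B5: preds {B1,B3}: {B0,B1} ∩ {B0,B1,B3} = {B0,B1}; idom=B1
  B6: preds {B2,B4}: {B0,B2} ∩ {B0,B1,B4} = {B0}; idom=B0
  B7: preds {B4,B6}: {B0,B1,B4} ∩ {B0,B6} = {B0}; idom=B0

Frontier:
  join B1 pred B0: · stop@B0
  join B1 pred B5: B5→B1 stop@B0
  join B5 pred B1: · stop@B1
  join B5 pred B3: B3 stop@B1
  join B6 pred B2: B2 stop@B0
  join B6 pred B4: B4→B1 stop@B0
  join B7 pred B4: B4→B1 stop@B0
  join B7 pred B6: B6 stop@B0
  DF(B0)=∅
  DF(B1)={B1,B6,B7}
  DF(B2)={B6}
  DF(B3)={B5}
  DF(B4)={B6,B7}
  DF(B5)={B1}
  DF(B6)={B7}
  DF(B7)=∅

φ for f: defs {B1,B6}
  DF⁺ = {B1,B6,B7}

Answer: ["B1", "B6", "B7"]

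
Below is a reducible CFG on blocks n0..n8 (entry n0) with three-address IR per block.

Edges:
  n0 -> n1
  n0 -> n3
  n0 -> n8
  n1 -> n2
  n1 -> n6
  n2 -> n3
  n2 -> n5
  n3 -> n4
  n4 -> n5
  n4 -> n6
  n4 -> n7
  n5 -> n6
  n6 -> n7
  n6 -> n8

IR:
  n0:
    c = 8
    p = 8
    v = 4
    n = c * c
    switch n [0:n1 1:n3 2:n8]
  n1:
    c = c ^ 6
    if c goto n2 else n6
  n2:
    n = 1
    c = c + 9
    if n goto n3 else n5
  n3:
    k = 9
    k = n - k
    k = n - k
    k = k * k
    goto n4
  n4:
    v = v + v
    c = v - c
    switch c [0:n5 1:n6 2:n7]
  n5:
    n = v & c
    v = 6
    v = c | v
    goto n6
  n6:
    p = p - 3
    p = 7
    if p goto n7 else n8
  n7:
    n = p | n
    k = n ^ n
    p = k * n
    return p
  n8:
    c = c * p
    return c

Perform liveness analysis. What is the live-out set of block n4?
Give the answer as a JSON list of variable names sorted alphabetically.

def/use:
  n0: {c,n,p,v} / ∅
  n1: {c} / {c}
  n2: {c,n} / {c}
  n3: {k} / {n}
  n4: {c,v} / {c,v}
  n5: {n,v} / {c,v}
  n6: {p} / {p}
  n7: {k,n,p} / {n,p}
  n8: {c} / {c,p}

Liveness:
  n0: in=∅ out={c,n,p,v}
  n1: in={c,n,p,v} out={c,n,p,v}
  n2: in={c,p,v} out={c,n,p,v}
  n3: in={c,n,p,v} out={c,n,p,v}
  n4: in={c,n,p,v} out={c,n,p,v}
  n5: in={c,p,v} out={c,n,p}
  n6: in={c,n,p} out={c,n,p}
  n7: in={n,p} out=∅
  n8: in={c,p} out=∅

live-out(n4) = ["c", "n", "p", "v"]

Answer: ["c", "n", "p", "v"]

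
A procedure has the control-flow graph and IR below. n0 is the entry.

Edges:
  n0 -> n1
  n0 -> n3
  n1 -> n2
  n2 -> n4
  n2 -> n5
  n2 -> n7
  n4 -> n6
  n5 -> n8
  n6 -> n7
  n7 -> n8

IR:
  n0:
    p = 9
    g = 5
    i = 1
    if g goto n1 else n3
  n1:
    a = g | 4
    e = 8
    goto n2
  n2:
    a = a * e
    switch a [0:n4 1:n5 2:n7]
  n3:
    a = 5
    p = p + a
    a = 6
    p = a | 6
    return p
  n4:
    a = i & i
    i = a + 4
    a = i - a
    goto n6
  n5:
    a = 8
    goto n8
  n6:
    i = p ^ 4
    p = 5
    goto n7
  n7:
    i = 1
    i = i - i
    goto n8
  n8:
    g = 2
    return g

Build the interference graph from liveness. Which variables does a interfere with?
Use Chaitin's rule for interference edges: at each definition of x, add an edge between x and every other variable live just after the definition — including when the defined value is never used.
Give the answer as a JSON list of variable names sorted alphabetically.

Answer: ["e", "i", "p"]

Working:
def/use:
  n0: {g,i,p} / ∅
  n1: {a,e} / {g}
  n2: {a} / {a,e}
  n3: {a,p} / {p}
  n4: {a,i} / {i}
  n5: {a} / ∅
  n6: {i,p} / {p}
  n7: {i} / ∅
  n8: {g} / ∅

Liveness:
  n0 li=∅ lo={g,i,p}
  n1 li={g,i,p} lo={a,e,i,p}
  n2 li={a,e,i,p} lo={i,p}
  n3 li={p} lo=∅
  n4 li={i,p} lo={p}
  n5 li=∅ lo=∅
  n6 li={p} lo=∅
  n7 li=∅ lo=∅
  n8 li=∅ lo=∅

Interference:
  a↔{e,i,p}
  e↔{a,i,p}
  g↔{i,p}
  i↔{a,e,g,p}
  p↔{a,e,g,i}

N(a) = ["e", "i", "p"]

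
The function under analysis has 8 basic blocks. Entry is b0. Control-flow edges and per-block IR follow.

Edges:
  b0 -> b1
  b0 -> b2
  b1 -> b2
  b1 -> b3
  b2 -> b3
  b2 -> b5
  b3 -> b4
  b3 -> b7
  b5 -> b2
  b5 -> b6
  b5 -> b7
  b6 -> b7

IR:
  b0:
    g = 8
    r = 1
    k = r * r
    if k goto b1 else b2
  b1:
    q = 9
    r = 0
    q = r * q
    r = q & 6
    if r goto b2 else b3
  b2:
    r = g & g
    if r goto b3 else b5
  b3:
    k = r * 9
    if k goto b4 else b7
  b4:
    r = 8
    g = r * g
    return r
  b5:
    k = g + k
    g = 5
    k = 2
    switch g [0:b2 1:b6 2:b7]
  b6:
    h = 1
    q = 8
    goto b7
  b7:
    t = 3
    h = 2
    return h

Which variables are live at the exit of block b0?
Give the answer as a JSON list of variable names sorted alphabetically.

Answer: ["g", "k"]

Working:
Per-block:
  b0: def={g,k,r} ue=∅
  b1: def={q,r} ue=∅
  b2: def={r} ue={g}
  b3: def={k} ue={r}
  b4: def={g,r} ue={g}
  b5: def={g,k} ue={g,k}
  b6: def={h,q} ue=∅
  b7: def={h,t} ue=∅

Liveness:
  b0: in=∅ out={g,k}
  b1: in={g,k} out={g,k,r}
  b2: in={g,k} out={g,k,r}
  b3: in={g,r} out={g}
  b4: in={g} out=∅
  b5: in={g,k} out={g,k}
  b6: in=∅ out=∅
  b7: in=∅ out=∅

live-out(b0) = ["g", "k"]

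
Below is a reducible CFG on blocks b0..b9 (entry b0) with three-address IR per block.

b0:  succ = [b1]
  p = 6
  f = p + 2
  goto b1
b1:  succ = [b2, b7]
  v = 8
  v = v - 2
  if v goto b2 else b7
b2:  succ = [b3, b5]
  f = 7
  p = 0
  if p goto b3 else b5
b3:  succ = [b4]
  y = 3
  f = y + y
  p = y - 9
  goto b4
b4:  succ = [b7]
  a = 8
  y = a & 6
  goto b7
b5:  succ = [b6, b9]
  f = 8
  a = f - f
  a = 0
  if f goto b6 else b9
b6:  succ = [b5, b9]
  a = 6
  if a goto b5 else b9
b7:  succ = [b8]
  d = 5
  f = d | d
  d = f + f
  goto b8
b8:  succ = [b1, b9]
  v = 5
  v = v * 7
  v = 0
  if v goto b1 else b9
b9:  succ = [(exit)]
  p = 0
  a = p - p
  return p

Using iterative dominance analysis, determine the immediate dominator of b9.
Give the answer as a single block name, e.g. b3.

idom tree: b1←b0 b2←b1 b3←b2 b4←b3 b5←b2 b6←b5 b7←b1 b8←b7 b9←b1
Join-block Dom:
  b1: preds {b0,b8}: {b0} ∩ {b0,b1,b7,b8} = {b0}; idom=b0
  b5: preds {b2,b6}: {b0,b1,b2} ∩ {b0,b1,b2,b5,b6} = {b0,b1,b2}; idom=b2
  b7: preds {b1,b4}: {b0,b1} ∩ {b0,b1,b2,b3,b4} = {b0,b1}; idom=b1
  b9: preds {b5,b6,b8}: {b0,b1,b2,b5} ∩ {b0,b1,b2,b5,b6} ∩ {b0,b1,b7,b8} = {b0,b1}; idom=b1

idom(b9) = b1

Answer: b1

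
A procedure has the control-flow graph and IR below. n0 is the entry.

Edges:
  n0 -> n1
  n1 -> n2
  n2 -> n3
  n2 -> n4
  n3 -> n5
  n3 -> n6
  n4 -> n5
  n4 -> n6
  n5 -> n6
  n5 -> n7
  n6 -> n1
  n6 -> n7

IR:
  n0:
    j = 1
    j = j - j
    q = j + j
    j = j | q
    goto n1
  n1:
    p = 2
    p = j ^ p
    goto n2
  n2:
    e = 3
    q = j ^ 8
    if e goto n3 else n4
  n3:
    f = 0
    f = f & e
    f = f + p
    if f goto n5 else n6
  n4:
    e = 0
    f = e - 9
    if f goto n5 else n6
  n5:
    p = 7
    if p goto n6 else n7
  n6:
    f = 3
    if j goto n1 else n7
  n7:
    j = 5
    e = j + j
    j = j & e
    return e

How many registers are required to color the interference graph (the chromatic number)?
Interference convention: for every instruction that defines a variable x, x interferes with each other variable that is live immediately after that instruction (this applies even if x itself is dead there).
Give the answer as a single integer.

Per-block:
  n0: {j,q} / ∅
  n1: {p} / {j}
  n2: {e,q} / {j}
  n3: {f} / {e,p}
  n4: {e,f} / ∅
  n5: {p} / ∅
  n6: {f} / {j}
  n7: {e,j} / ∅

Liveness:
  live n0: ∅→{j}
  live n1: {j}→{j,p}
  live n2: {j,p}→{e,j,p}
  live n3: {e,j,p}→{j}
  live n4: {j}→{j}
  live n5: {j}→{j}
  live n6: {j}→{j}
  live n7: ∅→∅

Interference:
  e↔{f,j,p,q}
  f↔{e,j,p}
  j↔{e,f,p,q}
  p↔{e,f,j,q}
  q↔{e,j,p}

Registers:
  {e,f,j,p} pairwise interfere (4-clique) ⇒ χ ≥ 4
  4-colouring: c0={e}  c1={j}  c2={p}  c3={f,q}
  χ = 4

Answer: 4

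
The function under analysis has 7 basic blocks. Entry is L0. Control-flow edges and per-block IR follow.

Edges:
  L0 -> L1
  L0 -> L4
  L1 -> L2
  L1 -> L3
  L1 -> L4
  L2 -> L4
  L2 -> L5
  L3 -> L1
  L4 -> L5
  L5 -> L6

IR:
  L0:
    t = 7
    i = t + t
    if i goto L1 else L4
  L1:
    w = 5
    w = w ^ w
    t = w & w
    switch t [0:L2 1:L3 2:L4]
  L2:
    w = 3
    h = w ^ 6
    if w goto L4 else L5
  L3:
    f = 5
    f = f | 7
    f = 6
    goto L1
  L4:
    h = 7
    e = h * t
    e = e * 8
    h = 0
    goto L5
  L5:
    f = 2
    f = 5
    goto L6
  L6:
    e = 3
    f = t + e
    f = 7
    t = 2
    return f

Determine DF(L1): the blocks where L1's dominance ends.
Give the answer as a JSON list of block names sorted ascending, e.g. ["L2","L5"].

Answer: ["L1", "L4", "L5"]

Working:
idom tree: L1←L0 L2←L1 L3←L1 L4←L0 L5←L0 L6←L5
Dom at joins:
  L1: preds {L0,L3}: {L0} ∩ {L0,L1,L3} = {L0}; idom=L0
  L4: preds {L0,L1,L2}: {L0} ∩ {L0,L1} ∩ {L0,L1,L2} = {L0}; idom=L0
  L5: preds {L2,L4}: {L0,L1,L2} ∩ {L0,L4} = {L0}; idom=L0

DF walk-up:
  L1←L0: walk · to L0
  L1←L3: walk L3→L1 to L0
  L4←L0: walk · to L0
  L4←L1: walk L1 to L0
  L4←L2: walk L2→L1 to L0
  L5←L2: walk L2→L1 to L0
  L5←L4: walk L4 to L0
  L0 → ∅
  L1 → {L1,L4,L5}
  L2 → {L4,L5}
  L3 → {L1}
  L4 → {L5}
  L5 → ∅
  L6 → ∅

DF(L1) = ["L1", "L4", "L5"]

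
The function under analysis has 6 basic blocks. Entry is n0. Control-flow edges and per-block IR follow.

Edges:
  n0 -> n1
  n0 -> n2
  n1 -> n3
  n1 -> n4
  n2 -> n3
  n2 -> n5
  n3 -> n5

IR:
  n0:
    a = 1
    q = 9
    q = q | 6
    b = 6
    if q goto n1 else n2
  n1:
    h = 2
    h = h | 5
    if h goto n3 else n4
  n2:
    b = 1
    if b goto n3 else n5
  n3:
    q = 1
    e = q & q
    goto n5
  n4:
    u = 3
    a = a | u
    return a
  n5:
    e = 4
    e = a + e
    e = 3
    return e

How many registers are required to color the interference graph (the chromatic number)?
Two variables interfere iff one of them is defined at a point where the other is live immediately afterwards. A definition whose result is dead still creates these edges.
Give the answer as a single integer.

Answer: 3

Analysis:
Per-block:
  n0 def {a,b,q} use ∅
  n1 def {h} use ∅
  n2 def {b} use ∅
  n3 def {e,q} use ∅
  n4 def {a,u} use {a}
  n5 def {e} use {a}

Live sets:
  n0: in=∅ out={a}
  n1: in={a} out={a}
  n2: in={a} out={a}
  n3: in={a} out={a}
  n4: in={a} out=∅
  n5: in={a} out=∅

Interference:
  a↔{b,e,h,q,u}
  b↔{a,q}
  e↔{a}
  h↔{a}
  q↔{a,b}
  u↔{a}

Chromatic number:
  {a,b,q} pairwise interfere (3-clique) ⇒ χ ≥ 3
  3-colouring: r0={a}  r1={b,e,h,u}  r2={q}
  χ = 3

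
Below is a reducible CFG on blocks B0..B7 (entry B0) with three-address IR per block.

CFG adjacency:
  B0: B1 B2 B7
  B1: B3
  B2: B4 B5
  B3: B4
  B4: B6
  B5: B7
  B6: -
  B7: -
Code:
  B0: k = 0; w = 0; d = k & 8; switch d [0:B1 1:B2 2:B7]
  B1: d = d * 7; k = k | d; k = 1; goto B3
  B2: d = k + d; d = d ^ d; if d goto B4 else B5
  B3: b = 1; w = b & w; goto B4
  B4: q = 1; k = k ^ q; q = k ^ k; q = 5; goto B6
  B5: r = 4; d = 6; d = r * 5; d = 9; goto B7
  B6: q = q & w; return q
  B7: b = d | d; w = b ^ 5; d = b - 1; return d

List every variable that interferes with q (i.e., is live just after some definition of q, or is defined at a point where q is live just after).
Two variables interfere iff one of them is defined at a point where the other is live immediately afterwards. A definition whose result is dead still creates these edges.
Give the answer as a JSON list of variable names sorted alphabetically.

Answer: ["k", "w"]

Derivation:
def/use:
  B0: {d,k,w} / ∅
  B1: {d,k} / {d,k}
  B2: {d} / {d,k}
  B3: {b,w} / {w}
  B4: {k,q} / {k}
  B5: {d,r} / ∅
  B6: {q} / {q,w}
  B7: {b,d,w} / {d}

Backward fixpoint:
  B0 li=∅ lo={d,k,w}
  B1 li={d,k,w} lo={k,w}
  B2 li={d,k,w} lo={k,w}
  B3 li={k,w} lo={k,w}
  B4 li={k,w} lo={q,w}
  B5 li=∅ lo={d}
  B6 li={q,w} lo=∅
  B7 li={d} lo=∅

Interference:
  b: {k,w}
  d: {k,r,w}
  k: {b,d,q,w}
  q: {k,w}
  r: {d}
  w: {b,d,k,q}

N(q) = ["k", "w"]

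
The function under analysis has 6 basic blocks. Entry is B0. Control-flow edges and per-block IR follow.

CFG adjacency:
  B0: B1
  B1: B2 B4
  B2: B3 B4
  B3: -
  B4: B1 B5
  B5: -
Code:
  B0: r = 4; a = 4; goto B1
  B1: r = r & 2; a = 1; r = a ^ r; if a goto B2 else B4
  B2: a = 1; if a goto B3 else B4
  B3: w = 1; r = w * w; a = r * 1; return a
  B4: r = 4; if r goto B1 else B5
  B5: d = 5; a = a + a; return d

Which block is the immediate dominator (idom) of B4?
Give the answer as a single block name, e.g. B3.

idom tree: B1←B0 B2←B1 B3←B2 B4←B1 B5←B4
Dom∩ at merges:
  B1: preds {B0,B4}: {B0} ∩ {B0,B1,B4} = {B0}; idom=B0
  B4: preds {B1,B2}: {B0,B1} ∩ {B0,B1,B2} = {B0,B1}; idom=B1

idom(B4) = B1

Answer: B1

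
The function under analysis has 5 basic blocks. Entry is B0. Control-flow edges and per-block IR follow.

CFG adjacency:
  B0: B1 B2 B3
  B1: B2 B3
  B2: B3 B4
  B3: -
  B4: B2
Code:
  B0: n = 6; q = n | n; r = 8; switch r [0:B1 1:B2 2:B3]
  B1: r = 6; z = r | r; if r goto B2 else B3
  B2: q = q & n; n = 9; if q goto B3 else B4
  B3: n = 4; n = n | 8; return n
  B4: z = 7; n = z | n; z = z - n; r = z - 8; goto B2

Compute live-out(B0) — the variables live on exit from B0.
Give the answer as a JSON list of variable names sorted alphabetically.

Per-block:
  B0: def={n,q,r} ue=∅
  B1: def={r,z} ue=∅
  B2: def={n,q} ue={n,q}
  B3: def={n} ue=∅
  B4: def={n,r,z} ue={n}

Live sets:
  B0: in=∅ out={n,q}
  B1: in={n,q} out={n,q}
  B2: in={n,q} out={n,q}
  B3: in=∅ out=∅
  B4: in={n,q} out={n,q}

live-out(B0) = ["n", "q"]

Answer: ["n", "q"]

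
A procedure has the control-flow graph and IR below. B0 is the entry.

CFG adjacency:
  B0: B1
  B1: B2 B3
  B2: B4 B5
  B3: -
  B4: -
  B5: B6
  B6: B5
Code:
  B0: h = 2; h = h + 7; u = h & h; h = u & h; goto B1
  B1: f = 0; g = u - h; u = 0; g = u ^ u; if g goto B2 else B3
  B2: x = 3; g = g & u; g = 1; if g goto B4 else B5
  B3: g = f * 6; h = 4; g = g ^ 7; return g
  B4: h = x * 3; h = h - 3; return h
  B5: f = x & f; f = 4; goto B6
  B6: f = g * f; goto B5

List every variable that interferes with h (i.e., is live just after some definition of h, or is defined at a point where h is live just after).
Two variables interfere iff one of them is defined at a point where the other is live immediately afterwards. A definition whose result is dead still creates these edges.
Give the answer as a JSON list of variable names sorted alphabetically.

Block summaries:
  B0: def={h,u} ue=∅
  B1: def={f,g,u} ue={h,u}
  B2: def={g,x} ue={g,u}
  B3: def={g,h} ue={f}
  B4: def={h} ue={x}
  B5: def={f} ue={f,x}
  B6: def={f} ue={f,g}

Backward fixpoint:
  live B0: ∅→{h,u}
  live B1: {h,u}→{f,g,u}
  live B2: {f,g,u}→{f,g,x}
  live B3: {f}→∅
  live B4: {x}→∅
  live B5: {f,g,x}→{f,g,x}
  live B6: {f,g,x}→{f,g,x}

Interference:
  f — {g,h,u,x}
  g — {f,h,u,x}
  h — {f,g,u}
  u — {f,g,h,x}
  x — {f,g,u}

N(h) = ["f", "g", "u"]

Answer: ["f", "g", "u"]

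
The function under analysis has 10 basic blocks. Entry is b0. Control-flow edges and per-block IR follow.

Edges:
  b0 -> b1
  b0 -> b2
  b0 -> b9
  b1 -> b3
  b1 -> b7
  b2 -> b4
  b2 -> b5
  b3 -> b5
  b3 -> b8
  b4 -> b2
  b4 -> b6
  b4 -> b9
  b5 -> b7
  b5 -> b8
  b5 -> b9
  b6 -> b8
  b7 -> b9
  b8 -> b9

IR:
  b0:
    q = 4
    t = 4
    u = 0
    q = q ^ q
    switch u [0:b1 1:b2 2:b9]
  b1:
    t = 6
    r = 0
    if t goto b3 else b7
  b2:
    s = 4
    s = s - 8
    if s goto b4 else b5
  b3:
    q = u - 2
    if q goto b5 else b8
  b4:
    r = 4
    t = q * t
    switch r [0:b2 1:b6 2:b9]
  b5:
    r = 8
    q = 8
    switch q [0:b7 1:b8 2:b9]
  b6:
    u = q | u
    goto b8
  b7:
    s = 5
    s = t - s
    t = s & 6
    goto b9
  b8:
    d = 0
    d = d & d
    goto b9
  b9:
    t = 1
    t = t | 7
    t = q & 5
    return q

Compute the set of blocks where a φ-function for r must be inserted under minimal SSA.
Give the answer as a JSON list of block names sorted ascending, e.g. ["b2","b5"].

Answer: ["b2", "b5", "b7", "b8", "b9"]

Derivation:
idom tree: b1←b0 b2←b0 b3←b1 b4←b2 b5←b0 b6←b4 b7←b0 b8←b0 b9←b0
Dom∩ at merges:
  b2: preds {b0,b4}: {b0} ∩ {b0,b2,b4} = {b0}; idom=b0
  b5: preds {b2,b3}: {b0,b2} ∩ {b0,b1,b3} = {b0}; idom=b0
  b7: preds {b1,b5}: {b0,b1} ∩ {b0,b5} = {b0}; idom=b0
  b8: preds {b3,b5,b6}: {b0,b1,b3} ∩ {b0,b5} ∩ {b0,b2,b4,b6} = {b0}; idom=b0
  b9: preds {b0,b4,b5,b7,b8}: {b0} ∩ {b0,b2,b4} ∩ {b0,b5} ∩ {b0,b7} ∩ {b0,b8} = {b0}; idom=b0

Frontier:
  join b2 pred b0: · stop@b0
  join b2 pred b4: b4→b2 stop@b0
  join b5 pred b2: b2 stop@b0
  join b5 pred b3: b3→b1 stop@b0
  join b7 pred b1: b1 stop@b0
  join b7 pred b5: b5 stop@b0
  join b8 pred b3: b3→b1 stop@b0
  join b8 pred b5: b5 stop@b0
  join b8 pred b6: b6→b4→b2 stop@b0
  join b9 pred b0: · stop@b0
  join b9 pred b4: b4→b2 stop@b0
  join b9 pred b5: b5 stop@b0
  join b9 pred b7: b7 stop@b0
  join b9 pred b8: b8 stop@b0
  DF(b0)=∅
  DF(b1)={b5,b7,b8}
  DF(b2)={b2,b5,b8,b9}
  DF(b3)={b5,b8}
  DF(b4)={b2,b8,b9}
  DF(b5)={b7,b8,b9}
  DF(b6)={b8}
  DF(b7)={b9}
  DF(b8)={b9}
  DF(b9)=∅

φ for r: defs {b1,b4,b5}
  DF⁺ = {b2,b5,b7,b8,b9}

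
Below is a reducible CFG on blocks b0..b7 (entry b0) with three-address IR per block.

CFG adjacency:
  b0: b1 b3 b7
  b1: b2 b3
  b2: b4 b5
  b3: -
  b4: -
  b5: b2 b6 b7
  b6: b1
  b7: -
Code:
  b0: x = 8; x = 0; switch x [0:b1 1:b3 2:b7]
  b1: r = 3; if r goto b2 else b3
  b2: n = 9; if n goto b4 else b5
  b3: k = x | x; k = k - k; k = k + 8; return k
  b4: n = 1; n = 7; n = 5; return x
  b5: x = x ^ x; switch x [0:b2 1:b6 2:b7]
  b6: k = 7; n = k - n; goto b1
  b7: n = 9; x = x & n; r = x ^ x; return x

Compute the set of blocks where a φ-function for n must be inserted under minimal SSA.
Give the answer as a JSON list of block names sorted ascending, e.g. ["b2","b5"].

Answer: ["b1", "b2", "b3", "b7"]

Analysis:
idom tree: b1←b0 b2←b1 b3←b0 b4←b2 b5←b2 b6←b5 b7←b0
Dom∩ at merges:
  b1: preds {b0,b6}: {b0} ∩ {b0,b1,b2,b5,b6} = {b0}; idom=b0
  b2: preds {b1,b5}: {b0,b1} ∩ {b0,b1,b2,b5} = {b0,b1}; idom=b1
  b3: preds {b0,b1}: {b0} ∩ {b0,b1} = {b0}; idom=b0
  b7: preds {b0,b5}: {b0} ∩ {b0,b1,b2,b5} = {b0}; idom=b0

Frontier:
  join b1 pred b0: · stop@b0
  join b1 pred b6: b6→b5→b2→b1 stop@b0
  join b2 pred b1: · stop@b1
  join b2 pred b5: b5→b2 stop@b1
  join b3 pred b0: · stop@b0
  join b3 pred b1: b1 stop@b0
  join b7 pred b0: · stop@b0
  join b7 pred b5: b5→b2→b1 stop@b0
  b0: DF=∅
  b1: DF={b1,b3,b7}
  b2: DF={b1,b2,b7}
  b3: DF=∅
  b4: DF=∅
  b5: DF={b1,b2,b7}
  b6: DF={b1}
  b7: DF=∅

φ for n: defs {b2,b4,b6,b7}
  DF⁺ = {b1,b2,b3,b7}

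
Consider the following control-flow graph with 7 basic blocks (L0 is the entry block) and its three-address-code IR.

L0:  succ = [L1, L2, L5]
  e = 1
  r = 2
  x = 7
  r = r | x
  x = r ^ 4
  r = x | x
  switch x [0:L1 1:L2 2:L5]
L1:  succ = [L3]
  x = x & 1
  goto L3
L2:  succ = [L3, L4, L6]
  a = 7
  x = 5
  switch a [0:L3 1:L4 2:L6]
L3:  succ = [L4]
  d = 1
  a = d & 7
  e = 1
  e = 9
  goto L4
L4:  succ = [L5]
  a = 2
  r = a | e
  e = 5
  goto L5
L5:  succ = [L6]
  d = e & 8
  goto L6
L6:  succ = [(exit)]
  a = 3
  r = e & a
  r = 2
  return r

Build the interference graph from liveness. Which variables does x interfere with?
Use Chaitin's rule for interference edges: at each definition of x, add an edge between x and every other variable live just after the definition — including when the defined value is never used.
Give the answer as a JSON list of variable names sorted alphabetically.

Answer: ["a", "e", "r"]

Working:
Per-block:
  L0: def={e,r,x} ue=∅
  L1: def={x} ue={x}
  L2: def={a,x} ue=∅
  L3: def={a,d,e} ue=∅
  L4: def={a,e,r} ue={e}
  L5: def={d} ue={e}
  L6: def={a,r} ue={e}

Liveness:
  live L0: ∅→{e,x}
  live L1: {x}→∅
  live L2: {e}→{e}
  live L3: ∅→{e}
  live L4: {e}→{e}
  live L5: {e}→{e}
  live L6: {e}→∅

Conflict graph:
  a — {e,x}
  d — {e}
  e — {a,d,r,x}
  r — {e,x}
  x — {a,e,r}

N(x) = ["a", "e", "r"]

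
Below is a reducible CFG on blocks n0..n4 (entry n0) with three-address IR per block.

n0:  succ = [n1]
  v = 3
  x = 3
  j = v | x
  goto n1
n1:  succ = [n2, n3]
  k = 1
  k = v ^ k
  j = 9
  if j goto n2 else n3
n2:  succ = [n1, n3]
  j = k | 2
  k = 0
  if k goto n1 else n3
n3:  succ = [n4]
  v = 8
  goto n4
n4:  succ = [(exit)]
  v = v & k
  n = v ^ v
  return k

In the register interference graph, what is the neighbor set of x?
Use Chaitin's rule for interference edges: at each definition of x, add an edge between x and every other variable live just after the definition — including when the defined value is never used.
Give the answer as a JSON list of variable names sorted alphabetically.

Answer: ["v"]

Analysis:
def/use:
  n0 def {j,v,x} use ∅
  n1 def {j,k} use {v}
  n2 def {j,k} use {k}
  n3 def {v} use ∅
  n4 def {n,v} use {k,v}

Liveness:
  n0: in=∅ out={v}
  n1: in={v} out={k,v}
  n2: in={k,v} out={k,v}
  n3: in={k} out={k,v}
  n4: in={k,v} out=∅

Conflict graph:
  j — {k,v}
  k — {j,n,v}
  n — {k}
  v — {j,k,x}
  x — {v}

N(x) = ["v"]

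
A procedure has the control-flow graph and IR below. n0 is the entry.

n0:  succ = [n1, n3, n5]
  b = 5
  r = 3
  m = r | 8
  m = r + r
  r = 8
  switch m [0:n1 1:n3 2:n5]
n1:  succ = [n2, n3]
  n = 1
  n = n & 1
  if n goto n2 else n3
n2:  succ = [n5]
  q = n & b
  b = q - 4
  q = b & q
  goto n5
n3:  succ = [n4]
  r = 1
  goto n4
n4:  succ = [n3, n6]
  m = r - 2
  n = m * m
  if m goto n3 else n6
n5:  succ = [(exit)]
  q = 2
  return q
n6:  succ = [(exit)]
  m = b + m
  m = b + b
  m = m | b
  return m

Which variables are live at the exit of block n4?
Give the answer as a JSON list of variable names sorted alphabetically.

Answer: ["b", "m"]

Analysis:
Block summaries:
  n0: def={b,m,r} ue=∅
  n1: def={n} ue=∅
  n2: def={b,q} ue={b,n}
  n3: def={r} ue=∅
  n4: def={m,n} ue={r}
  n5: def={q} ue=∅
  n6: def={m} ue={b,m}

Liveness:
  n0 li=∅ lo={b}
  n1 li={b} lo={b,n}
  n2 li={b,n} lo=∅
  n3 li={b} lo={b,r}
  n4 li={b,r} lo={b,m}
  n5 li=∅ lo=∅
  n6 li={b,m} lo=∅

live-out(n4) = ["b", "m"]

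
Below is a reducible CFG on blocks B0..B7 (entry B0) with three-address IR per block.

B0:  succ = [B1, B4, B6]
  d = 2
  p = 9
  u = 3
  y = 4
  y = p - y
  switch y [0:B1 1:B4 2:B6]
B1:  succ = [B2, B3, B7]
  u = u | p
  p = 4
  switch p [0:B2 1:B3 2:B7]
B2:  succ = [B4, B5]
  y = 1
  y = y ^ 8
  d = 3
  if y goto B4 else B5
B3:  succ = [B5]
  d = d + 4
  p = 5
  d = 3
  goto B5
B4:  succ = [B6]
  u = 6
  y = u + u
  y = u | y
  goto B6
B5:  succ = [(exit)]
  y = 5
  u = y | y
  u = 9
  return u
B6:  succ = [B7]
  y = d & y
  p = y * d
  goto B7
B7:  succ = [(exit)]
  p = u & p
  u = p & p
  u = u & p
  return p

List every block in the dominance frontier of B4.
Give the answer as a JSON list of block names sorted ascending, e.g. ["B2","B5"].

Answer: ["B6"]

Derivation:
idom tree: B1←B0 B2←B1 B3←B1 B4←B0 B5←B1 B6←B0 B7←B0
Dom∩ at merges:
  B4: preds {B0,B2}: {B0} ∩ {B0,B1,B2} = {B0}; idom=B0
  B5: preds {B2,B3}: {B0,B1,B2} ∩ {B0,B1,B3} = {B0,B1}; idom=B1
  B6: preds {B0,B4}: {B0} ∩ {B0,B4} = {B0}; idom=B0
  B7: preds {B1,B6}: {B0,B1} ∩ {B0,B6} = {B0}; idom=B0

DF derivation:
  B4←B0: walk · to B0
  B4←B2: walk B2→B1 to B0
  B5←B2: walk B2 to B1
  B5←B3: walk B3 to B1
  B6←B0: walk · to B0
  B6←B4: walk B4 to B0
  B7←B1: walk B1 to B0
  B7←B6: walk B6 to B0
  B0: DF=∅
  B1: DF={B4,B7}
  B2: DF={B4,B5}
  B3: DF={B5}
  B4: DF={B6}
  B5: DF=∅
  B6: DF={B7}
  B7: DF=∅

DF(B4) = ["B6"]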